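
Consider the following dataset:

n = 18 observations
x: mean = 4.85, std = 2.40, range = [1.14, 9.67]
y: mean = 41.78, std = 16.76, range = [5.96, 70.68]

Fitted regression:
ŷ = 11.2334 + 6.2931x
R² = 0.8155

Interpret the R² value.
About 81.55% of the variability in y is accounted for by the regression on x (R² = 0.8155) — a strong linear fit.

The coefficient of determination R² is the fraction of the total variation in y that the fitted line accounts for.

Here R² = 0.8155:
- Explained: 81.55% of the variation in y
- Unexplained (residual): 100% − 81.55% = 18.45%
- Rule of thumb (below 0.3 weak; 0.3 to below 0.7 moderate; 0.7 and above strong) → strong

Calculation: R² = 1 − (SS_res / SS_tot), where SS_res is the sum of squared residuals and SS_tot the total sum of squares.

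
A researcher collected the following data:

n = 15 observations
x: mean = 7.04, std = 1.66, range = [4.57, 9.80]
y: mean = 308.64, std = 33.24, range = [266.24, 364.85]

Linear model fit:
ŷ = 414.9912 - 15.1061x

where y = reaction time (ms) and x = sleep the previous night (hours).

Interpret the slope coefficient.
On average, reaction time is about 15.1061 ms lower for every extra hour of sleep.

The slope β₁ = -15.1061 gives the rate at which the fitted reaction time changes with sleep.

Interpretation:
- Sleep up by 1 hour → predicted reaction time decreases by 15.1061 ms
- This is a linear approximation: the same per-unit change is assumed across the whole observed x range
- The slope describes association in these data, not necessarily a causal effect

The intercept β₀ = 414.9912 is the predicted reaction time when sleep = 0; since the smallest observed x is 4.57, this is an extrapolation and mainly anchors the line.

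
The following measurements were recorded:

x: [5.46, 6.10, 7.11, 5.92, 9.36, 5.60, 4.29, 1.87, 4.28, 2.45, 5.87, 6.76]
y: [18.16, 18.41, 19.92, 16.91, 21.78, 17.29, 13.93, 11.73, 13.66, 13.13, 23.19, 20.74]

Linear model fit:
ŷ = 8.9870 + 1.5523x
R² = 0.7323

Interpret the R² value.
R² = 0.7323 means 73.23% of the variation in y is explained by the linear relationship with x. This indicates a strong fit.

R² (coefficient of determination) measures the proportion of variance in y explained by the regression model.

Here R² = 0.7323:
- Explained: 73.23% of the variation in y
- Unexplained (residual): 100% − 73.23% = 26.77%
- Rule of thumb (below 0.3 weak; 0.3 to below 0.7 moderate; 0.7 and above strong) → strong

Equivalently, for simple linear regression R² = r², so |r| = √0.7323 ≈ 0.8557.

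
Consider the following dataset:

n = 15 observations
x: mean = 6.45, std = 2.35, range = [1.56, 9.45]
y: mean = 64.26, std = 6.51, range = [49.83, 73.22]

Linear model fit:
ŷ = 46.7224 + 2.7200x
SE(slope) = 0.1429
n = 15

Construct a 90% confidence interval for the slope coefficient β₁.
The 90% CI for β₁ is (2.4669, 2.9731)

Confidence interval for the slope:

The 90% CI for β₁ is: β̂₁ ± t*(α/2, n-2) × SE(β̂₁)

Step 1: Find critical t-value
- Confidence level = 0.9
- Degrees of freedom = n - 2 = 15 - 2 = 13
- t*(α/2, 13) = 1.7709

Step 2: Calculate margin of error
Margin = 1.7709 × 0.1429 = 0.2531

Step 3: Construct interval
CI = 2.7200 ± 0.2531
CI = (2.4669, 2.9731)

Interpretation: intervals built this way capture the true β₁ in 90% of repeated samples; here the plausible range for the per-unit effect of x on y is 2.4669 to 2.9731.
Both endpoints are positive, so the data support a genuinely positive slope at this confidence level.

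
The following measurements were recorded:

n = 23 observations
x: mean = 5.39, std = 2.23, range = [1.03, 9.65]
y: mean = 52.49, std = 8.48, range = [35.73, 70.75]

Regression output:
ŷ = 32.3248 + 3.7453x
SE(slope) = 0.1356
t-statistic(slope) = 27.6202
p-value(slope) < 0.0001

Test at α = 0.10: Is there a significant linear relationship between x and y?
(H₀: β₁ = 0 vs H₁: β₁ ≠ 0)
Since p-value < 0.0001 < α = 0.10, reject H₀ — the slope is significantly different from 0.

Hypothesis test for the slope coefficient:

H₀: β₁ = 0 (no linear relationship)
H₁: β₁ ≠ 0 (linear relationship exists)

Test statistic: t = β̂₁ / SE(β̂₁) = 3.7453 / 0.1356 = 27.6202

With df = 21, the two-sided p-value for |t| = 27.6202 is <0.0001.

Decision rule: reject H₀ if p-value < α.
p-value < 0.0001 < α = 0.10 → reject H₀.

Conclusion: the linear association between x and y is significant at the 10% level.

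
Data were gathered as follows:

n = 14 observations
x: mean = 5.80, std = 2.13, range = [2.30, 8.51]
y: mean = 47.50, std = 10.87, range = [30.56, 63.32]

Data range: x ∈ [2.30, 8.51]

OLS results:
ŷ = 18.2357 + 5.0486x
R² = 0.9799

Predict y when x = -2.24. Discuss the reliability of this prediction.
The equation gives ŷ = 6.9268; however x = -2.24 is 4.54 units below the observed range, so this extrapolated value should not be trusted.

Prediction calculation:
ŷ = 18.2357 + 5.0486 × (-2.24)
ŷ = 6.9268

Reliability:
- Data range: x ∈ [2.30, 8.51]
- Prediction point: x = -2.24 is 4.54 units below the observed range → this is EXTRAPOLATION, not interpolation

Why that matters here:
- There are no observations near this x to validate the fitted line there
- The standard error of prediction grows with (x − x̄)², and x = -2.24 is far from x̄ = 5.80
- Real relationships often flatten, saturate, or turn nonlinear at extremes

The R² = 0.9799 only validates the fit within [2.30, 8.51]; treat ŷ = 6.9268 with caution.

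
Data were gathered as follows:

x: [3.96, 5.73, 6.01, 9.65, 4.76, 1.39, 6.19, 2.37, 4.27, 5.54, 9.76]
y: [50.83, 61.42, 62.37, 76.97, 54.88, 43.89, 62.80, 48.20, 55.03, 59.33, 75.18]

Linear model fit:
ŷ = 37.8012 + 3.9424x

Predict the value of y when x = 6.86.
ŷ = 64.8461

To predict y for x = 6.86, substitute into the regression equation:

ŷ = 37.8012 + 3.9424 × 6.86
ŷ = 37.8012 + 27.0449
ŷ = 64.8461

This is a point prediction; actual observations scatter around it by roughly the residual standard deviation.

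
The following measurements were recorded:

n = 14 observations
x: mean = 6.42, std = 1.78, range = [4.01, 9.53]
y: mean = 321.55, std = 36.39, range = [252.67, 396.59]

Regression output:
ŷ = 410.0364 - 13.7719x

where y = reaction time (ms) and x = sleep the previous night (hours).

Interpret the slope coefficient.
An increase of one hour in sleep is associated with a 13.7719 ms decrease in predicted reaction time.

β₁ = -13.7719 is the change in predicted reaction time (ms) per additional hour of sleep.

Interpretation:
- Sleep up by 1 hour → predicted reaction time decreases by 13.7719 ms
- The effect is assumed constant over the observed range of x (linearity)

The intercept β₀ = 410.0364 is the predicted reaction time when sleep = 0; since the smallest observed x is 4.01, this is an extrapolation and mainly anchors the line.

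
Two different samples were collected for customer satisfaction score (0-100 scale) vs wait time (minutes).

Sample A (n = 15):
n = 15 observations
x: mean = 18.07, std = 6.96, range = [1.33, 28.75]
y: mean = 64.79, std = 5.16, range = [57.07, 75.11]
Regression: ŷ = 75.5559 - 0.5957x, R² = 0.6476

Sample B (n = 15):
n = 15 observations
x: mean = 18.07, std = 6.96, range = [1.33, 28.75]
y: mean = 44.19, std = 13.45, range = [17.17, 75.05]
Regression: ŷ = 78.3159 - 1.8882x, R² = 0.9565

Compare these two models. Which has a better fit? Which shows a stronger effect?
Model B has the better fit (R² = 0.9565 vs 0.6476). Model B shows the stronger effect (|β₁| = 1.8882 vs 0.5957).

Model Comparison:

Fit — compare R²:
- Model A: R² = 0.6476 → 64.76% of variance in satisfaction score explained
- Model B: R² = 0.9565 → 95.65% of variance in satisfaction score explained
- 0.9565 > 0.6476 → Model B has the better fit

Which has the larger per-minute effect? (|β₁|)
- Model A: β₁ = -0.5957 → predicted satisfaction score falls 0.5957 points per additional minute of wait time
- Model B: β₁ = -1.8882 → predicted satisfaction score falls 1.8882 points per additional minute of wait time
- |-0.5957| < |-1.8882| → Model B shows the stronger marginal effect

Note: A steeper slope doesn't make a better model if the scatter around the line is large.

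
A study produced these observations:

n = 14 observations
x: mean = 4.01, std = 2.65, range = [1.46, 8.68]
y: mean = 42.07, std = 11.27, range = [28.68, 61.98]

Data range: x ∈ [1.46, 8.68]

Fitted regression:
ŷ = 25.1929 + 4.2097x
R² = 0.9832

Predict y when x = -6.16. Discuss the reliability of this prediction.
ŷ = -0.7389 (extrapolation — x = -6.16 lies outside [1.46, 8.68], so reliability is low).

Prediction calculation:
ŷ = 25.1929 + 4.2097 × (-6.16)
ŷ = -0.7389

Reliability:
- Data range: x ∈ [1.46, 8.68]
- Prediction point: x = -6.16 is 7.62 units below the observed range → this is EXTRAPOLATION, not interpolation

Why that matters here:
- The linear relationship may not hold outside the observed range
- There are no observations near this x to validate the fitted line there
- The standard error of prediction grows with (x − x̄)², and x = -6.16 is far from x̄ = 4.01

The R² = 0.9832 only validates the fit within [1.46, 8.68]; treat ŷ = -0.7389 with caution.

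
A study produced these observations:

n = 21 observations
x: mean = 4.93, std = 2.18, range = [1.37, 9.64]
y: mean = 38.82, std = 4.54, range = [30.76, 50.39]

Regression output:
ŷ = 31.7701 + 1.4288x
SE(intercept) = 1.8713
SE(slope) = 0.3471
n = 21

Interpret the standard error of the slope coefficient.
The slope 1.4288 is pinned down to within about ±0.3471 (one SE) by these data — relative uncertainty 24.3%, i.e. moderately precise.

What SE measures:
- The standard error quantifies the sampling variability of the coefficient estimate
- It is the estimated standard deviation of β̂₁ across hypothetical repeated samples of the same size
- Smaller SE → more precise estimate

Relative precision:
- SE / |β̂₁| = 0.3471 / 1.4288 = 24.3%
- Rule of thumb (under 20%: precise; 20% to under 50%: moderately precise; 50% or more: imprecise) → moderately precise

Link to interval estimation: a confidence interval for β₁ is β̂₁ ± t* × 0.3471, so SE sets the half-width per unit of t*.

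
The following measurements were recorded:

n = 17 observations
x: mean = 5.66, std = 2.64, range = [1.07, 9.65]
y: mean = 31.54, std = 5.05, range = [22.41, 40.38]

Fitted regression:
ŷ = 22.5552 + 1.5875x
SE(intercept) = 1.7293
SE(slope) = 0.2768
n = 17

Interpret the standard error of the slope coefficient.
SE(slope) = 0.2768 measures the uncertainty in the estimated slope. The coefficient is estimated precisely (SE/|β̂₁| = 17.4%).

SE(β̂₁) = 0.2768 says: if we drew many samples of n = 17 from the same population and refit each time, the fitted slopes would scatter with a standard deviation of roughly 0.2768 around the true β₁.

Relative precision:
- SE / |β̂₁| = 0.2768 / 1.5875 = 17.4%
- Rule of thumb (under 20%: precise; 20% to under 50%: moderately precise; 50% or more: imprecise) → precise

Link to interval estimation: a confidence interval for β₁ is β̂₁ ± t* × 0.2768, so SE sets the half-width per unit of t*.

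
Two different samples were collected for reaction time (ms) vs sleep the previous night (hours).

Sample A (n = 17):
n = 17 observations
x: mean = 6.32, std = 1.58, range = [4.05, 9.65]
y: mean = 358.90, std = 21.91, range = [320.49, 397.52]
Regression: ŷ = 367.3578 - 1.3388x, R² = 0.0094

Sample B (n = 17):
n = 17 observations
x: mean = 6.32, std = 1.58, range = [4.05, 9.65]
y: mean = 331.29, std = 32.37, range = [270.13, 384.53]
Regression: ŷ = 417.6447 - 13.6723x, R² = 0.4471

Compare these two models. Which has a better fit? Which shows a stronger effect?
Model B has the better fit (R² = 0.4471 vs 0.0094). Model B shows the stronger effect (|β₁| = 13.6723 vs 1.3388).

Model Comparison:

Which explains more variance? (R²)
- Model A: R² = 0.0094 → 0.94% of variance in reaction time explained
- Model B: R² = 0.4471 → 44.71% of variance in reaction time explained
- 0.4471 > 0.0094 → Model B has the better fit

Which has the larger per-hour effect? (|β₁|)
- Model A: β₁ = -1.3388 → predicted reaction time falls 1.3388 ms per additional hour of sleep
- Model B: β₁ = -13.6723 → predicted reaction time falls 13.6723 ms per additional hour of sleep
- |-1.3388| < |-13.6723| → Model B shows the stronger marginal effect

Notes:
- A steeper slope doesn't make a better model if the scatter around the line is large.
- The two samples could reflect different populations, time periods, or measurement quality.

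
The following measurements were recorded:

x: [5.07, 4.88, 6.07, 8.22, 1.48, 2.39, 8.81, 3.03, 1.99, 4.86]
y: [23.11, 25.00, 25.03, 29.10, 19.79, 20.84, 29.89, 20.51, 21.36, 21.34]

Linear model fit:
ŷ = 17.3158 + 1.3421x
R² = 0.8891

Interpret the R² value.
About 88.91% of the variability in y is accounted for by the regression on x (R² = 0.8891) — a strong linear fit.

R² = 1 − SS_res/SS_tot compares the residual scatter to the total scatter of y about its mean.

Here R² = 0.8891:
- Explained: 88.91% of the variation in y
- Unexplained (residual): 100% − 88.91% = 11.09%
- Rule of thumb (below 0.3 weak; 0.3 to below 0.7 moderate; 0.7 and above strong) → strong

Calculation: R² = 1 − (SS_res / SS_tot), where SS_res is the sum of squared residuals and SS_tot the total sum of squares.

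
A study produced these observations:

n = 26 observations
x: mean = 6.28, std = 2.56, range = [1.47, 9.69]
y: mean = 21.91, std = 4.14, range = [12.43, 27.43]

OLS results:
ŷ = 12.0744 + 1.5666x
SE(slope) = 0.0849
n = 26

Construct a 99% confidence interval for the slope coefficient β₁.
The 99% CI for β₁ is (1.3291, 1.8041)

Confidence interval for the slope:

The 99% CI for β₁ is: β̂₁ ± t*(α/2, n-2) × SE(β̂₁)

Step 1: Find critical t-value
- Confidence level = 0.99
- Degrees of freedom = n - 2 = 26 - 2 = 24
- t*(α/2, 24) = 2.7969

Step 2: Calculate margin of error
Margin = 2.7969 × 0.0849 = 0.2375

Step 3: Construct interval
CI = 1.5666 ± 0.2375
CI = (1.3291, 1.8041)

Interpretation: We are 99% confident that the true slope β₁ lies between 1.3291 and 1.8041.
Since 0 is outside the interval, a two-sided test at α = 0.01 would reject H₀: β₁ = 0.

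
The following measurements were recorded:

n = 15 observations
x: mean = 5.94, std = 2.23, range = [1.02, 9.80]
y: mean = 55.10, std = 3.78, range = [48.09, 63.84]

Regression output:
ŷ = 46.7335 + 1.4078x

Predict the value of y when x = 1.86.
ŷ = 49.3520

Plug x = 1.86 into the fitted line:

ŷ = 46.7335 + 1.4078 × 1.86
ŷ = 46.7335 + 2.6185
ŷ = 49.3520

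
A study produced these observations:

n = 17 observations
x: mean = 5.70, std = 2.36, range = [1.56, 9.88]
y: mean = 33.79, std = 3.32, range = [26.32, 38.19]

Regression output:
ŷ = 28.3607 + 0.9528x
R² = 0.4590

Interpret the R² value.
The model explains 45.90% of the variance in y (R² = 0.4590), leaving 54.10% unexplained; the fit is moderate.

The coefficient of determination R² is the fraction of the total variation in y that the fitted line accounts for.

Here R² = 0.4590:
- Explained: 45.90% of the variation in y
- Unexplained (residual): 100% − 45.90% = 54.10%
- Rule of thumb (below 0.3 weak; 0.3 to below 0.7 moderate; 0.7 and above strong) → moderate

Calculation: R² = 1 − (SS_res / SS_tot), where SS_res is the sum of squared residuals and SS_tot the total sum of squares.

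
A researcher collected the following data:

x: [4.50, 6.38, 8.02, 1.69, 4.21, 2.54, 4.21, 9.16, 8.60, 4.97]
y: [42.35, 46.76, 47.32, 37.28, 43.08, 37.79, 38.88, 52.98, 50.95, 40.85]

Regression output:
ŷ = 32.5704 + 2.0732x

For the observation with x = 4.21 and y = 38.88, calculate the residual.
Residual = -2.4186

The residual is the difference between the actual value and the predicted value:

Residual = y - ŷ

Step 1: Calculate predicted value
ŷ = 32.5704 + 2.0732 × 4.21
ŷ = 41.2986

Step 2: Calculate residual
Residual = 38.88 - 41.2986
Residual = -2.4186

Interpretation: the model overestimates the actual value by 2.4186 at this point (negative residual → observation lies below the fitted line).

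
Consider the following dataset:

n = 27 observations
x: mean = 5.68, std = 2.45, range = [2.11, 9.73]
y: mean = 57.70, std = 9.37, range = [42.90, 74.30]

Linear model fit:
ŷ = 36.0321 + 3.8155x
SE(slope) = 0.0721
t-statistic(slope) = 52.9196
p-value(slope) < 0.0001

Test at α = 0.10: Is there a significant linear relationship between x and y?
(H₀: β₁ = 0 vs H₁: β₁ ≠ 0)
Since p-value < 0.0001 < α = 0.10, reject H₀ — the slope is significantly different from 0.

Hypothesis test for the slope coefficient:

H₀: β₁ = 0 (no linear relationship)
H₁: β₁ ≠ 0 (linear relationship exists)

Test statistic: t = β̂₁ / SE(β̂₁) = 3.8155 / 0.0721 = 52.9196

With df = 25, the two-sided p-value for |t| = 52.9196 is <0.0001.

Decision rule: reject H₀ if p-value < α.
p-value < 0.0001 < α = 0.10 → reject H₀.

At α = 0.10 the data do provide convincing evidence of a nonzero slope.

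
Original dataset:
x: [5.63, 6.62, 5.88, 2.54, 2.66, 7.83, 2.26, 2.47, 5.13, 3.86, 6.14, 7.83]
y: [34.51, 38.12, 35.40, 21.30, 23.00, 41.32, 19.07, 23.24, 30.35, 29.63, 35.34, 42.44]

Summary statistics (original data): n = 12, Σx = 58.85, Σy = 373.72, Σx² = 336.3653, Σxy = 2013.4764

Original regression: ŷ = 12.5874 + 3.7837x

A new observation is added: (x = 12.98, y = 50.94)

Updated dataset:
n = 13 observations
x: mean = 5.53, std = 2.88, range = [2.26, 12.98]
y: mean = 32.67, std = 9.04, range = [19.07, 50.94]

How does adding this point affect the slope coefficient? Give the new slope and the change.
Adding the point moves β₁ from 3.7837 to 3.0407, i.e. it decreases by 0.7430 (-19.6%).

x = 12.98 lies well outside the original x-range [2.26, 7.83] (x̄ ≈ 4.90), so this observation has high leverage and can move the slope substantially.

Step 1: Update the sums with the new point (n goes from 12 to 13)
Σx  = 58.85 + 12.98 = 71.83
Σy  = 373.72 + 50.94 = 424.66
Σx² = 336.3653 + 12.98² = 336.3653 + 168.4804 = 504.8457
Σxy = 2013.4764 + 12.98×50.94 = 2013.4764 + 661.2012 = 2674.6776

Step 2: Recompute the slope with b₁ = (nΣxy − ΣxΣy) / (nΣx² − (Σx)²)
Numerator   = 13×2674.6776 − 71.83×424.66 = 34770.8088 − 30503.3278 = 4267.4810
Denominator = 13×504.8457 − 71.83² = 6562.9941 − 5159.5489 = 1403.4452
b₁(new) = 4267.4810 / 1403.4452 = 3.0407

(Same formula on the original sums: (12×2013.4764 − 58.85×373.72) / (12×336.3653 − 58.85²) = 2168.2948 / 573.0611 = 3.7837, matching the given fit.)

Step 3: Change in slope
Δβ₁ = 3.0407 − 3.7837 = -0.7430
Relative change = -0.7430 / 3.7837 × 100% = -19.6%
→ the slope decreases when the point is added.

Because the point sits below the extension of the original line at a high-leverage x, it tilts the fit down.
In practice: refit with and without it and report both if conclusions differ.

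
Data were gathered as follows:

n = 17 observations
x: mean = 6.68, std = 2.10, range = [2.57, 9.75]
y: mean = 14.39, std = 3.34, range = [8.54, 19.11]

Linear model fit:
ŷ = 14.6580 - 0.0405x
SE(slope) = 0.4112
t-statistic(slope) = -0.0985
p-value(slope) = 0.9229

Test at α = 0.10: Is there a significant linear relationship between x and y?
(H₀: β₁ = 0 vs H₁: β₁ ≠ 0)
Fail to reject H₀: p-value = 0.9229 ≥ α = 0.10. The linear relationship is not significant at the 10% level.

Hypothesis test for the slope coefficient:

H₀: β₁ = 0 (no linear relationship)
H₁: β₁ ≠ 0 (linear relationship exists)

Test statistic: t = β̂₁ / SE(β̂₁) = -0.0405 / 0.4112 = -0.0985

p = 0.9229: how often a slope estimate this far from 0 (in SE units) would arise by chance if β₁ were truly 0.

Decision rule: reject H₀ if p-value < α.
p-value = 0.9229 ≥ α = 0.10 → fail to reject H₀.

There is not sufficient evidence at the 10% significance level to conclude that a linear relationship exists between x and y.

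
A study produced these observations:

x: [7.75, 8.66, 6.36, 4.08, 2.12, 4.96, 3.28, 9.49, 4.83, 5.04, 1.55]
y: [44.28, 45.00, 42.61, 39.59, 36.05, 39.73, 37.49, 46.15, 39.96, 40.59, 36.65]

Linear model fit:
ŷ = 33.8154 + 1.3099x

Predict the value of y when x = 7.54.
ŷ = 43.6920

x = 7.54 lies inside the observed range [1.55, 9.49], so the fitted equation applies directly:

ŷ = 33.8154 + 1.3099 × 7.54
ŷ = 33.8154 + 9.8766
ŷ = 43.6920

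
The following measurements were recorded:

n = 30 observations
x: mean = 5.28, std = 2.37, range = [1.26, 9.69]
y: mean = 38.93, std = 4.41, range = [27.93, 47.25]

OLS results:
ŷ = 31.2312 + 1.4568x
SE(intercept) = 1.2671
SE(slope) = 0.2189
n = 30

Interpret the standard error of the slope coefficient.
SE(slope) = 0.2189 measures the uncertainty in the estimated slope. The coefficient is estimated precisely (SE/|β̂₁| = 15.0%).

What SE measures:
- The standard error quantifies the sampling variability of the coefficient estimate
- It is the estimated standard deviation of β̂₁ across hypothetical repeated samples of the same size
- Smaller SE → more precise estimate

Relative precision:
- SE / |β̂₁| = 0.2189 / 1.4568 = 15.0%
- Rule of thumb (under 20%: precise; 20% to under 50%: moderately precise; 50% or more: imprecise) → precise

Link to interval estimation: a confidence interval for β₁ is β̂₁ ± t* × 0.2189, so SE sets the half-width per unit of t*.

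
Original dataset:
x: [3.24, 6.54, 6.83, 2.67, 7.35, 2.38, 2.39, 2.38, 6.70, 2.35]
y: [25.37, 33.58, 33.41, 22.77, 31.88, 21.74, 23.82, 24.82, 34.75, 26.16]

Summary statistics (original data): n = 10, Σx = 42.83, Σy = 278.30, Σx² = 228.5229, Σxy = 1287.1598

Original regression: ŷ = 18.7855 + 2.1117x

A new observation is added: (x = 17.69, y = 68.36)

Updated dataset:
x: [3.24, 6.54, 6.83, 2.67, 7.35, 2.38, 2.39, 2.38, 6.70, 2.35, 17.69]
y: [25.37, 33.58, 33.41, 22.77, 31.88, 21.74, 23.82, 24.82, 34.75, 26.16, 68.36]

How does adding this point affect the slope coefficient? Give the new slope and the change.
Adding the point moves β₁ from 2.1117 to 2.8260, i.e. it increases by 0.7143 (+33.8%).

x = 17.69 lies well outside the original x-range [2.35, 7.35] (x̄ ≈ 4.28), so this observation has high leverage and can move the slope substantially.

Step 1: Update the sums with the new point (n goes from 10 to 11)
Σx  = 42.83 + 17.69 = 60.52
Σy  = 278.30 + 68.36 = 346.66
Σx² = 228.5229 + 17.69² = 228.5229 + 312.9361 = 541.4590
Σxy = 1287.1598 + 17.69×68.36 = 1287.1598 + 1209.2884 = 2496.4482

Step 2: Recompute the slope with b₁ = (nΣxy − ΣxΣy) / (nΣx² − (Σx)²)
Numerator   = 11×2496.4482 − 60.52×346.66 = 27460.9302 − 20979.8632 = 6481.0670
Denominator = 11×541.4590 − 60.52² = 5956.0490 − 3662.6704 = 2293.3786
b₁(new) = 6481.0670 / 2293.3786 = 2.8260

(Same formula on the original sums: (10×1287.1598 − 42.83×278.30) / (10×228.5229 − 42.83²) = 952.0090 / 450.8201 = 2.1117, matching the given fit.)

Step 3: Change in slope
Δβ₁ = 2.8260 − 2.1117 = +0.7143
Relative change = +0.7143 / 2.1117 × 100% = +33.8%
→ the slope increases when the point is added.

Because the point sits above the extension of the original line at a high-leverage x, it tilts the fit up.
In practice: examine leverage (hᵢ) and Cook's distance rather than deleting it automatically; check such a point for data-entry or measurement error.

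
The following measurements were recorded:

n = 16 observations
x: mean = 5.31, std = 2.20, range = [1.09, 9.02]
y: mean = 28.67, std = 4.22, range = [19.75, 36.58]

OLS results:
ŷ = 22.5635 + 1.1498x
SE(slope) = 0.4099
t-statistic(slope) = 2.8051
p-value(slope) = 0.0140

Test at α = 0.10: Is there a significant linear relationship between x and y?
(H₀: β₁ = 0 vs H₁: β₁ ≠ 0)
Since p-value = 0.0140 < α = 0.10, reject H₀ — the slope is significantly different from 0.

Hypothesis test for the slope coefficient:

H₀: β₁ = 0 (no linear relationship)
H₁: β₁ ≠ 0 (linear relationship exists)

Test statistic: t = β̂₁ / SE(β̂₁) = 1.1498 / 0.4099 = 2.8051

With df = 14, the two-sided p-value for |t| = 2.8051 is 0.0140.

Decision rule: reject H₀ if p-value < α.
p-value = 0.0140 < α = 0.10 → reject H₀.

At α = 0.10 the data do provide convincing evidence of a nonzero slope.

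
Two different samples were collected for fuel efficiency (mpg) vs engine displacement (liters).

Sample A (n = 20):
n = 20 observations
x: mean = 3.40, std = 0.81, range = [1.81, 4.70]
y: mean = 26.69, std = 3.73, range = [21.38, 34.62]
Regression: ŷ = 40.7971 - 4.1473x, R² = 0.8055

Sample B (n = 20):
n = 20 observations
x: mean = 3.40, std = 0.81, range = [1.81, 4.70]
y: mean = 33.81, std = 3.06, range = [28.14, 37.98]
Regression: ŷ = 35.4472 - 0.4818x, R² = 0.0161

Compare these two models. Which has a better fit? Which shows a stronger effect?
Model A has the better fit (R² = 0.8055 vs 0.0161). Model A shows the stronger effect (|β₁| = 4.1473 vs 0.4818).

Model Comparison:

Goodness of fit (R²):
- Model A: R² = 0.8055 → 80.55% of variance in fuel efficiency explained
- Model B: R² = 0.0161 → 1.61% of variance in fuel efficiency explained
- 0.8055 > 0.0161 → Model A has the better fit

Effect size (slope magnitude):
- Model A: β₁ = -4.1473 → predicted fuel efficiency falls 4.1473 mpg per additional liter of engine displacement
- Model B: β₁ = -0.4818 → predicted fuel efficiency falls 0.4818 mpg per additional liter of engine displacement
- |-4.1473| > |-0.4818| → Model A shows the stronger marginal effect

Notes:
- R² measures how tightly points cluster around the line; β₁ measures how steep the line is — they answer different questions.
- A better fit (higher R²) doesn't necessarily mean a more important relationship.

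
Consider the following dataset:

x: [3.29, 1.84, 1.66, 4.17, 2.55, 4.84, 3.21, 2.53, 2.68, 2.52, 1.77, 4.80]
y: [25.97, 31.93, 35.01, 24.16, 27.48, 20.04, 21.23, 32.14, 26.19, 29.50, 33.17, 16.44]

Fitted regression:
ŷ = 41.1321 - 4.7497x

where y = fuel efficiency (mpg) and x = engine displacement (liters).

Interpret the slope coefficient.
An increase of one liter in engine displacement is associated with a 4.7497 mpg decrease in predicted fuel efficiency.

β₁ = -4.7497 is the change in predicted fuel efficiency (mpg) per additional liter of engine displacement.

Interpretation:
- Engine displacement up by 1 liter → predicted fuel efficiency decreases by 4.7497 mpg
- This is a linear approximation: the same per-unit change is assumed across the whole observed x range
- The slope describes association in these data, not necessarily a causal effect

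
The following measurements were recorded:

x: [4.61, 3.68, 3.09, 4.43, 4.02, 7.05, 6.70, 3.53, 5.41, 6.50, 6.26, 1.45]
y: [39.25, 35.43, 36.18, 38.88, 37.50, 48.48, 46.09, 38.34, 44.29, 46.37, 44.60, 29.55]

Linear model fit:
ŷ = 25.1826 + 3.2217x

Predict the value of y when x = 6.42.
ŷ = 45.8659

To predict y for x = 6.42, substitute into the regression equation:

ŷ = 25.1826 + 3.2217 × 6.42
ŷ = 25.1826 + 20.6833
ŷ = 45.8659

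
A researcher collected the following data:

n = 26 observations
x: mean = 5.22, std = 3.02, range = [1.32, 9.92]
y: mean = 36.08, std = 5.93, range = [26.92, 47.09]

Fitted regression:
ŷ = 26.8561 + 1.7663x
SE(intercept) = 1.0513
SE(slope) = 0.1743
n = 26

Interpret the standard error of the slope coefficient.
SE(slope) = 0.1743 measures the uncertainty in the estimated slope. The coefficient is estimated precisely (SE/|β̂₁| = 9.9%).

SE(β̂₁) = 0.1743 says: if we drew many samples of n = 26 from the same population and refit each time, the fitted slopes would scatter with a standard deviation of roughly 0.1743 around the true β₁.

Relative precision:
- SE / |β̂₁| = 0.1743 / 1.7663 = 9.9%
- Rule of thumb (under 20%: precise; 20% to under 50%: moderately precise; 50% or more: imprecise) → precise

Link to interval estimation: a confidence interval for β₁ is β̂₁ ± t* × 0.1743, so SE sets the half-width per unit of t*.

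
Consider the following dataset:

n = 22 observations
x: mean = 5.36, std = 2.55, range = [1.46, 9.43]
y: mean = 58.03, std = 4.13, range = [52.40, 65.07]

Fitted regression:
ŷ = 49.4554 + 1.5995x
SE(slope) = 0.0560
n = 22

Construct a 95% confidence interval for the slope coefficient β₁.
The 95% CI for β₁ is (1.4827, 1.7163)

Confidence interval for the slope:

The 95% CI for β₁ is: β̂₁ ± t*(α/2, n-2) × SE(β̂₁)

Step 1: Find critical t-value
- Confidence level = 0.95
- Degrees of freedom = n - 2 = 22 - 2 = 20
- t*(α/2, 20) = 2.0860

Step 2: Calculate margin of error
Margin = 2.0860 × 0.0560 = 0.1168

Step 3: Construct interval
CI = 1.5995 ± 0.1168
CI = (1.4827, 1.7163)

Interpretation: each one-unit increase in x is associated with a change in mean y of between 1.4827 and 1.7163, with 95% confidence.
The interval does not include 0, suggesting a significant linear relationship.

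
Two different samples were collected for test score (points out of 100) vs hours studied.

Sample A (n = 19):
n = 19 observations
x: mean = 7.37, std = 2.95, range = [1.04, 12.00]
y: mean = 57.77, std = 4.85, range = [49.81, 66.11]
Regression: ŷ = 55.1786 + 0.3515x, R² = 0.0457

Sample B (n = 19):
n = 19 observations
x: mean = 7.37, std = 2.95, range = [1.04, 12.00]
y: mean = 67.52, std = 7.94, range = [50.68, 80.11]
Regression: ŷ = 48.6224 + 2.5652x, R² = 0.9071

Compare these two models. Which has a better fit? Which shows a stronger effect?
Model B has the better fit (R² = 0.9071 vs 0.0457). Model B shows the stronger effect (|β₁| = 2.5652 vs 0.3515).

Model Comparison:

Fit — compare R²:
- Model A: R² = 0.0457 → 4.57% of variance in test score explained
- Model B: R² = 0.9071 → 90.71% of variance in test score explained
- 0.9071 > 0.0457 → Model B has the better fit

Strength of effect — compare |β₁|:
- Model A: β₁ = 0.3515 → predicted test score rises 0.3515 points per additional hour of study time
- Model B: β₁ = 2.5652 → predicted test score rises 2.5652 points per additional hour of study time
- |0.3515| < |2.5652| → Model B shows the stronger marginal effect

Note: R² measures how tightly points cluster around the line; β₁ measures how steep the line is — they answer different questions.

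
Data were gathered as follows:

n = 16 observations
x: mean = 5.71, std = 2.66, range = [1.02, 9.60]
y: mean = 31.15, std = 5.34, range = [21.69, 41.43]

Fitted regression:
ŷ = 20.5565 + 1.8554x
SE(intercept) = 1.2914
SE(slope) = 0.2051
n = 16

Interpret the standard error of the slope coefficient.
The slope 1.8554 is pinned down to within about ±0.2051 (one SE) by these data — relative uncertainty 11.1%, i.e. precise.

SE(β̂₁) = 0.2051 says: if we drew many samples of n = 16 from the same population and refit each time, the fitted slopes would scatter with a standard deviation of roughly 0.2051 around the true β₁.

Relative precision:
- SE / |β̂₁| = 0.2051 / 1.8554 = 11.1%
- Rule of thumb (under 20%: precise; 20% to under 50%: moderately precise; 50% or more: imprecise) → precise

Link to the t-test: t = β̂₁ / SE(β̂₁) = 1.8554 / 0.2051 = 9.0463, the statistic for H₀: β₁ = 0.

What drives SE(β̂₁): wider spread of x values → smaller SE; larger n (here n = 16) → smaller SE; more residual scatter → larger SE.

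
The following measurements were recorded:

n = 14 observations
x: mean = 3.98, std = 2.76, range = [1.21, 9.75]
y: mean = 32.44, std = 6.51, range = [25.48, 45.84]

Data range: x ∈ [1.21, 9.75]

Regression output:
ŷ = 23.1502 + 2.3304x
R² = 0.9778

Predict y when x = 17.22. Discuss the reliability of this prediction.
ŷ = 63.2797 (extrapolation — x = 17.22 lies outside [1.21, 9.75], so reliability is low).

Prediction calculation:
ŷ = 23.1502 + 2.3304 × 17.22
ŷ = 63.2797

Reliability:
- Data range: x ∈ [1.21, 9.75]
- Prediction point: x = 17.22 is 7.47 units above the observed range → this is EXTRAPOLATION, not interpolation

Why that matters here:
- The standard error of prediction grows with (x − x̄)², and x = 17.22 is far from x̄ = 3.98
- There are no observations near this x to validate the fitted line there

The R² = 0.9778 only validates the fit within [1.21, 9.75]; treat ŷ = 63.2797 with caution.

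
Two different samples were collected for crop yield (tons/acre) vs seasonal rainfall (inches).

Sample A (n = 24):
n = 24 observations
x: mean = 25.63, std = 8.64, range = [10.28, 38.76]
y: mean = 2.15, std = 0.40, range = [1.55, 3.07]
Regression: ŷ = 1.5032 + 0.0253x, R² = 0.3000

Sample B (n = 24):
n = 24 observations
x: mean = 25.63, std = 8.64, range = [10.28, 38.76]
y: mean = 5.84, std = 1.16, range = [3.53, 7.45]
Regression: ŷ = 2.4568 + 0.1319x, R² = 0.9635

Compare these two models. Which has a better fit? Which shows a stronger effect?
Model B has the better fit (R² = 0.9635 vs 0.3000). Model B shows the stronger effect (|β₁| = 0.1319 vs 0.0253).

Model Comparison:

Goodness of fit (R²):
- Model A: R² = 0.3000 → 30.00% of variance in crop yield explained
- Model B: R² = 0.9635 → 96.35% of variance in crop yield explained
- 0.9635 > 0.3000 → Model B has the better fit

Effect size (slope magnitude):
- Model A: β₁ = 0.0253 → predicted crop yield rises 0.0253 tons/acre per additional inch of rainfall
- Model B: β₁ = 0.1319 → predicted crop yield rises 0.1319 tons/acre per additional inch of rainfall
- |0.0253| < |0.1319| → Model B shows the stronger marginal effect

Notes:
- R² measures how tightly points cluster around the line; β₁ measures how steep the line is — they answer different questions.
- A steeper slope doesn't make a better model if the scatter around the line is large.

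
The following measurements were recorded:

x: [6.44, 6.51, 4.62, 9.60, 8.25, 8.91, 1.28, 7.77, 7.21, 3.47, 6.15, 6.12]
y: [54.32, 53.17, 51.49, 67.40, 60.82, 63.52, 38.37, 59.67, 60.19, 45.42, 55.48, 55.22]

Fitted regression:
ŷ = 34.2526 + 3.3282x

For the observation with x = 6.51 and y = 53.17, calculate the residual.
Residual = -2.7492

The residual is the difference between the actual value and the predicted value:

Residual = y - ŷ

Step 1: Calculate predicted value
ŷ = 34.2526 + 3.3282 × 6.51
ŷ = 55.9192

Step 2: Calculate residual
Residual = 53.17 - 55.9192
Residual = -2.7492

The residual is negative, so the observed y = 53.17 sits below the regression line (the line overestimates it by 2.7492).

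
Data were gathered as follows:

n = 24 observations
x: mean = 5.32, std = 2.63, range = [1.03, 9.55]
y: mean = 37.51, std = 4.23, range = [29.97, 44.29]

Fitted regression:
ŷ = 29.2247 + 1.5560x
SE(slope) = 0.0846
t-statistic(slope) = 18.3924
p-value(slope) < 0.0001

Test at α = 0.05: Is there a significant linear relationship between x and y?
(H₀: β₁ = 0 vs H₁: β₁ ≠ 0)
p-value < 0.0001 < α = 0.05, so we reject H₀. The relationship is significant.

Hypothesis test for the slope coefficient:

H₀: β₁ = 0 (no linear relationship)
H₁: β₁ ≠ 0 (linear relationship exists)

Test statistic: t = β̂₁ / SE(β̂₁) = 1.5560 / 0.0846 = 18.3924

p < 0.0001: how often a slope estimate this far from 0 (in SE units) would arise by chance if β₁ were truly 0.

Decision rule: reject H₀ if p-value < α.
p-value < 0.0001 < α = 0.05 → reject H₀.

At α = 0.05 the data do provide convincing evidence of a nonzero slope.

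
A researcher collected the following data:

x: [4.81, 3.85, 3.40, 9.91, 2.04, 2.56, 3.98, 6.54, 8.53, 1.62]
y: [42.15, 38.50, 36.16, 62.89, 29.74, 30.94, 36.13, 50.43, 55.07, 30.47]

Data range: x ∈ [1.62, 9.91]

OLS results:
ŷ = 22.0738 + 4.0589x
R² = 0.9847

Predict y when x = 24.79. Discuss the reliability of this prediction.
The equation gives ŷ = 122.6939; however x = 24.79 is 14.88 units above the observed range, so this extrapolated value should not be trusted.

Prediction calculation:
ŷ = 22.0738 + 4.0589 × 24.79
ŷ = 122.6939

Reliability:
- Data range: x ∈ [1.62, 9.91]
- Prediction point: x = 24.79 is 14.88 units above the observed range → this is EXTRAPOLATION, not interpolation

Why that matters here:
- The linear relationship may not hold outside the observed range
- Real relationships often flatten, saturate, or turn nonlinear at extremes

The R² = 0.9847 only validates the fit within [1.62, 9.91]; treat ŷ = 122.6939 with caution.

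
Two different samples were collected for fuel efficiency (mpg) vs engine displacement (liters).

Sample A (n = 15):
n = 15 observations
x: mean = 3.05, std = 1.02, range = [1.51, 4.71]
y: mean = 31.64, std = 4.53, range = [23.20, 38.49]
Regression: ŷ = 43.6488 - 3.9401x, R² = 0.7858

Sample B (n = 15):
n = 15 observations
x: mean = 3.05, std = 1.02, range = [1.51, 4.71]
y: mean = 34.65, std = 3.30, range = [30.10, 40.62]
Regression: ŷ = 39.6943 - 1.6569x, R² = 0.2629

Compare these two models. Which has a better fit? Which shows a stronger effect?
Model A has the better fit (R² = 0.7858 vs 0.2629). Model A shows the stronger effect (|β₁| = 3.9401 vs 1.6569).

Model Comparison:

Goodness of fit (R²):
- Model A: R² = 0.7858 → 78.58% of variance in fuel efficiency explained
- Model B: R² = 0.2629 → 26.29% of variance in fuel efficiency explained
- 0.7858 > 0.2629 → Model A has the better fit

Effect size (slope magnitude):
- Model A: β₁ = -3.9401 → predicted fuel efficiency falls 3.9401 mpg per additional liter of engine displacement
- Model B: β₁ = -1.6569 → predicted fuel efficiency falls 1.6569 mpg per additional liter of engine displacement
- |-3.9401| > |-1.6569| → Model A shows the stronger marginal effect

Note: A steeper slope doesn't make a better model if the scatter around the line is large.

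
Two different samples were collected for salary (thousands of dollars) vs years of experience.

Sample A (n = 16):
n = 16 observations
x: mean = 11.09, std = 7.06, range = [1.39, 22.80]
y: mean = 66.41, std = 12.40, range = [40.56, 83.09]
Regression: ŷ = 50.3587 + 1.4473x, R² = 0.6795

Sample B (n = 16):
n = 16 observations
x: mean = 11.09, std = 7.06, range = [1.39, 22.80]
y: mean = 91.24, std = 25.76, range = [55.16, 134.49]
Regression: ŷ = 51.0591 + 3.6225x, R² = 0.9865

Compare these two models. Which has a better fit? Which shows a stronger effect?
Model B has the better fit (R² = 0.9865 vs 0.6795). Model B shows the stronger effect (|β₁| = 3.6225 vs 1.4473).

Model Comparison:

Goodness of fit (R²):
- Model A: R² = 0.6795 → 67.95% of variance in salary explained
- Model B: R² = 0.9865 → 98.65% of variance in salary explained
- 0.9865 > 0.6795 → Model B has the better fit

Strength of effect — compare |β₁|:
- Model A: β₁ = 1.4473 → predicted salary rises 1.4473 thousand dollars per additional year of experience
- Model B: β₁ = 3.6225 → predicted salary rises 3.6225 thousand dollars per additional year of experience
- |1.4473| < |3.6225| → Model B shows the stronger marginal effect

Notes:
- The two samples could reflect different populations, time periods, or measurement quality.
- R² measures how tightly points cluster around the line; β₁ measures how steep the line is — they answer different questions.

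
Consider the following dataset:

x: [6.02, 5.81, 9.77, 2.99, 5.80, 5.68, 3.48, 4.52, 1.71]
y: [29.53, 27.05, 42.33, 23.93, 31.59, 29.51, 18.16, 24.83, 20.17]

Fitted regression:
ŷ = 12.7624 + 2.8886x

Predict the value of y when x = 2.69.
ŷ = 20.5327

To predict y for x = 2.69, substitute into the regression equation:

ŷ = 12.7624 + 2.8886 × 2.69
ŷ = 12.7624 + 7.7703
ŷ = 20.5327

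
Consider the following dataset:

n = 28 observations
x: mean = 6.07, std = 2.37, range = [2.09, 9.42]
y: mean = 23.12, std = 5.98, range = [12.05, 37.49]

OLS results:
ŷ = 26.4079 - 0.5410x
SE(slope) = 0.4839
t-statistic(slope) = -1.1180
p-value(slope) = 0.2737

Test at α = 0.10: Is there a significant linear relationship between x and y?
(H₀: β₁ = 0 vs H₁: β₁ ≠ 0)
Fail to reject H₀: p-value = 0.2737 ≥ α = 0.10. The linear relationship is not significant at the 10% level.

Hypothesis test for the slope coefficient:

H₀: β₁ = 0 (no linear relationship)
H₁: β₁ ≠ 0 (linear relationship exists)

Test statistic: t = β̂₁ / SE(β̂₁) = -0.5410 / 0.4839 = -1.1180

p = 0.2737: how often a slope estimate this far from 0 (in SE units) would arise by chance if β₁ were truly 0.

Decision rule: reject H₀ if p-value < α.
p-value = 0.2737 ≥ α = 0.10 → fail to reject H₀.

There is not sufficient evidence at the 10% significance level to conclude that a linear relationship exists between x and y.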